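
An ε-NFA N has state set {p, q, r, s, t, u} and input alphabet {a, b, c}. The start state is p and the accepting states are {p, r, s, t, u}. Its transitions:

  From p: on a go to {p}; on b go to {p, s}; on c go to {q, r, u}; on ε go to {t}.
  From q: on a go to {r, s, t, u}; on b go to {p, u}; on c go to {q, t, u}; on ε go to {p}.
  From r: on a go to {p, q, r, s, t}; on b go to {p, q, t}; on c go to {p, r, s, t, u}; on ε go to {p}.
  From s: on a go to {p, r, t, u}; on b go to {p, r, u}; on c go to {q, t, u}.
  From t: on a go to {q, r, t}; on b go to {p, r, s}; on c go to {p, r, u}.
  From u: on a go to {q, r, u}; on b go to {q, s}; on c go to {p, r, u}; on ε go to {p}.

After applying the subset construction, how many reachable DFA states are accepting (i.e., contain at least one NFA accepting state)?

5

Start state of the DFA: {p, t} (ε-closure of the NFA start).
{p, t} --a--> {p, q, r, t}  [new]
{p, t} --b--> {p, r, s, t}  [new]
{p, t} --c--> {p, q, r, t, u}  [new]
{p, q, r, t} --a--> {p, q, r, s, t, u}  [new]
{p, q, r, t} --b--> {p, q, r, s, t, u}  [seen]
{p, q, r, t} --c--> {p, q, r, s, t, u}  [seen]
{p, r, s, t} --a--> {p, q, r, s, t, u}  [seen]
{p, r, s, t} --b--> {p, q, r, s, t, u}  [seen]
{p, r, s, t} --c--> {p, q, r, s, t, u}  [seen]
{p, q, r, t, u} --a--> {p, q, r, s, t, u}  [seen]
{p, q, r, t, u} --b--> {p, q, r, s, t, u}  [seen]
{p, q, r, t, u} --c--> {p, q, r, s, t, u}  [seen]
{p, q, r, s, t, u} --a--> {p, q, r, s, t, u}  [seen]
{p, q, r, s, t, u} --b--> {p, q, r, s, t, u}  [seen]
{p, q, r, s, t, u} --c--> {p, q, r, s, t, u}  [seen]
Reachable DFA states: {p, t}, {p, q, r, t}, {p, r, s, t}, {p, q, r, t, u}, {p, q, r, s, t, u}.
Accepting DFA states (contain an NFA accepting state): {p, t}, {p, q, r, t}, {p, r, s, t}, {p, q, r, t, u}, {p, q, r, s, t, u}.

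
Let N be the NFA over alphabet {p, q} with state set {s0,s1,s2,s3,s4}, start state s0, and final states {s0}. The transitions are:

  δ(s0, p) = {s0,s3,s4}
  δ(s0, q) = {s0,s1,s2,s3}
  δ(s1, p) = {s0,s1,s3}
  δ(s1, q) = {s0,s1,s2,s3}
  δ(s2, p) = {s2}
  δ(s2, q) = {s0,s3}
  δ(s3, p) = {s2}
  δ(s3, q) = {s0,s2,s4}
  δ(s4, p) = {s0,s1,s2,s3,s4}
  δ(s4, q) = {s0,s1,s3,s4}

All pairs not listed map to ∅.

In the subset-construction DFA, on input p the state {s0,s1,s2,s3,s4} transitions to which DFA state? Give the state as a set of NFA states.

δ(s0,p) = {s0,s3,s4}; δ(s1,p) = {s0,s1,s3}; δ(s2,p) = {s2}; δ(s3,p) = {s2}; δ(s4,p) = {s0,s1,s2,s3,s4}.
Union: {s0,s1,s2,s3,s4}.

{s0,s1,s2,s3,s4}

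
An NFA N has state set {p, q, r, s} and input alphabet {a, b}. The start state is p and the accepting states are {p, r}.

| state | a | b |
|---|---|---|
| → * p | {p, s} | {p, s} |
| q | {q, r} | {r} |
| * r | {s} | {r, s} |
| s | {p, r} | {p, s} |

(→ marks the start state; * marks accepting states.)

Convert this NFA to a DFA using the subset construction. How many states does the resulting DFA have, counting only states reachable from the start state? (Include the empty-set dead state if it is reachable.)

Start state of the DFA: {p}.
{p} --a--> {p, s}  [new]
{p} --b--> {p, s}  [seen]
{p, s} --a--> {p, r, s}  [new]
{p, s} --b--> {p, s}  [seen]
{p, r, s} --a--> {p, r, s}  [seen]
{p, r, s} --b--> {p, r, s}  [seen]
Reachable DFA states: {p}, {p, s}, {p, r, s}.

3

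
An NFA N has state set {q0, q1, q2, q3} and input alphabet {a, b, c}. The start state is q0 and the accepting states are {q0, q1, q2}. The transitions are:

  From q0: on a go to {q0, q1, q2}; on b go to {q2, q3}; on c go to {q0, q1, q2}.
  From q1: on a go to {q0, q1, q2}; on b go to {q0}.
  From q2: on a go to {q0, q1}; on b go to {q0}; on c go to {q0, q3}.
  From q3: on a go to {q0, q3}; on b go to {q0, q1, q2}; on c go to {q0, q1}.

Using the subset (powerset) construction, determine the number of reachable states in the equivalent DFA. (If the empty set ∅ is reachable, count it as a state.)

Start state of the DFA: {q0}.
{q0} --a--> {q0, q1, q2}  [new]
{q0} --b--> {q2, q3}  [new]
{q0} --c--> {q0, q1, q2}  [seen]
{q0, q1, q2} --a--> {q0, q1, q2}  [seen]
{q0, q1, q2} --b--> {q0, q2, q3}  [new]
{q0, q1, q2} --c--> {q0, q1, q2, q3}  [new]
{q2, q3} --a--> {q0, q1, q3}  [new]
{q2, q3} --b--> {q0, q1, q2}  [seen]
{q2, q3} --c--> {q0, q1, q3}  [seen]
{q0, q2, q3} --a--> {q0, q1, q2, q3}  [seen]
{q0, q2, q3} --b--> {q0, q1, q2, q3}  [seen]
{q0, q2, q3} --c--> {q0, q1, q2, q3}  [seen]
{q0, q1, q2, q3} --a--> {q0, q1, q2, q3}  [seen]
{q0, q1, q2, q3} --b--> {q0, q1, q2, q3}  [seen]
{q0, q1, q2, q3} --c--> {q0, q1, q2, q3}  [seen]
{q0, q1, q3} --a--> {q0, q1, q2, q3}  [seen]
{q0, q1, q3} --b--> {q0, q1, q2, q3}  [seen]
{q0, q1, q3} --c--> {q0, q1, q2}  [seen]
Reachable DFA states: {q0}, {q0, q1, q2}, {q2, q3}, {q0, q2, q3}, {q0, q1, q2, q3}, {q0, q1, q3}.

6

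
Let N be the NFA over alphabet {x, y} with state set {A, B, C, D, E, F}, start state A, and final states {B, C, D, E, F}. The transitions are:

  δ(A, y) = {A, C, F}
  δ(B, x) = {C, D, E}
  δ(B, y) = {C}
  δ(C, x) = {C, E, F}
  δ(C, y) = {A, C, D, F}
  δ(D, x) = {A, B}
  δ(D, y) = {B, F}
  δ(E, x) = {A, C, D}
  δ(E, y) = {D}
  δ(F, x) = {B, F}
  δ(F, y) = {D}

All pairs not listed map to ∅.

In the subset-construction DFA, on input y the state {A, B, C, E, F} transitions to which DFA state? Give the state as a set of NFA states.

{A, C, D, F}

δ(A,y) = {A, C, F}; δ(B,y) = {C}; δ(C,y) = {A, C, D, F}; δ(E,y) = {D}; δ(F,y) = {D}.
Union: {A, C, D, F}.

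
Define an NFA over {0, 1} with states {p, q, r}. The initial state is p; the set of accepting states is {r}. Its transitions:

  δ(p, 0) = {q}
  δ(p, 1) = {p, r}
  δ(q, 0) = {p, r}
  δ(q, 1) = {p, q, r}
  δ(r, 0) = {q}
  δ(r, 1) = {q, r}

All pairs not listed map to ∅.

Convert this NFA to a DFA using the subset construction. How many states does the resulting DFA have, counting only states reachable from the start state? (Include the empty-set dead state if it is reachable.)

4

Start state of the DFA: {p}.
{p} --0--> {q}  [new]
{p} --1--> {p, r}  [new]
{q} --0--> {p, r}  [seen]
{q} --1--> {p, q, r}  [new]
{p, r} --0--> {q}  [seen]
{p, r} --1--> {p, q, r}  [seen]
{p, q, r} --0--> {p, q, r}  [seen]
{p, q, r} --1--> {p, q, r}  [seen]
Reachable DFA states: {p}, {q}, {p, r}, {p, q, r}.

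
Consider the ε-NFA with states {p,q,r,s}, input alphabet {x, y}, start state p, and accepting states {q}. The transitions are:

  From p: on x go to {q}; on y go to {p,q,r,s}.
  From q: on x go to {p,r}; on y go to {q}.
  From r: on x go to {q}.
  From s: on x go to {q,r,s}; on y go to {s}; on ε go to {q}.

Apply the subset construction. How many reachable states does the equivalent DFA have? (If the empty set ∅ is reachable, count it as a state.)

4

Start state of the DFA: {p} (ε-closure of the NFA start).
{p} --x--> {q}  [new]
{p} --y--> {p,q,r,s}  [new]
{q} --x--> {p,r}  [new]
{q} --y--> {q}  [seen]
{p,q,r,s} --x--> {p,q,r,s}  [seen]
{p,q,r,s} --y--> {p,q,r,s}  [seen]
{p,r} --x--> {q}  [seen]
{p,r} --y--> {p,q,r,s}  [seen]
Reachable DFA states: {p}, {q}, {p,q,r,s}, {p,r}.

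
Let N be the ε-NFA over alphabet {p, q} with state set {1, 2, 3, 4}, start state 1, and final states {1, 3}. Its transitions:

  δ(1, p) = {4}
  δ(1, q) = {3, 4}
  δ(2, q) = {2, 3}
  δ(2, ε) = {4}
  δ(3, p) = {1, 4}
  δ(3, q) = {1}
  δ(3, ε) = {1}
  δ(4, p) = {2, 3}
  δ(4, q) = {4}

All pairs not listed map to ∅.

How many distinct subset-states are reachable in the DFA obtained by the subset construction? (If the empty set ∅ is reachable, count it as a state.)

Start state of the DFA: {1} (ε-closure of the NFA start).
{1} --p--> {4}  [new]
{1} --q--> {1, 3, 4}  [new]
{4} --p--> {1, 2, 3, 4}  [new]
{4} --q--> {4}  [seen]
{1, 3, 4} --p--> {1, 2, 3, 4}  [seen]
{1, 3, 4} --q--> {1, 3, 4}  [seen]
{1, 2, 3, 4} --p--> {1, 2, 3, 4}  [seen]
{1, 2, 3, 4} --q--> {1, 2, 3, 4}  [seen]
Reachable DFA states: {1}, {4}, {1, 3, 4}, {1, 2, 3, 4}.

4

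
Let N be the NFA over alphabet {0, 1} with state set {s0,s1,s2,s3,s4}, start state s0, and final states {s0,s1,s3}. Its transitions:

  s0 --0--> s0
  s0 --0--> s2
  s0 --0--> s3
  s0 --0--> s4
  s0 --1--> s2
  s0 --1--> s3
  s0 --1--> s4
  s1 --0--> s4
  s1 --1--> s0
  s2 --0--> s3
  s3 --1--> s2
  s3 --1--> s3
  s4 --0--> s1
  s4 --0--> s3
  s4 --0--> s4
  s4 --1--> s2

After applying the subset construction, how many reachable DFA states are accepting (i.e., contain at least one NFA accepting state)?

8

Start state of the DFA: {s0}.
{s0} --0--> {s0,s2,s3,s4}  [new]
{s0} --1--> {s2,s3,s4}  [new]
{s0,s2,s3,s4} --0--> {s0,s1,s2,s3,s4}  [new]
{s0,s2,s3,s4} --1--> {s2,s3,s4}  [seen]
{s2,s3,s4} --0--> {s1,s3,s4}  [new]
{s2,s3,s4} --1--> {s2,s3}  [new]
{s0,s1,s2,s3,s4} --0--> {s0,s1,s2,s3,s4}  [seen]
{s0,s1,s2,s3,s4} --1--> {s0,s2,s3,s4}  [seen]
{s1,s3,s4} --0--> {s1,s3,s4}  [seen]
{s1,s3,s4} --1--> {s0,s2,s3}  [new]
{s2,s3} --0--> {s3}  [new]
{s2,s3} --1--> {s2,s3}  [seen]
{s0,s2,s3} --0--> {s0,s2,s3,s4}  [seen]
{s0,s2,s3} --1--> {s2,s3,s4}  [seen]
{s3} --0--> ∅  [new]
{s3} --1--> {s2,s3}  [seen]
∅ --0--> ∅  [seen]
∅ --1--> ∅  [seen]
Reachable DFA states: {s0}, {s0,s2,s3,s4}, {s2,s3,s4}, {s0,s1,s2,s3,s4}, {s1,s3,s4}, {s2,s3}, {s0,s2,s3}, {s3}, ∅.
Accepting DFA states (contain an NFA accepting state): {s0}, {s0,s2,s3,s4}, {s2,s3,s4}, {s0,s1,s2,s3,s4}, {s1,s3,s4}, {s2,s3}, {s0,s2,s3}, {s3}.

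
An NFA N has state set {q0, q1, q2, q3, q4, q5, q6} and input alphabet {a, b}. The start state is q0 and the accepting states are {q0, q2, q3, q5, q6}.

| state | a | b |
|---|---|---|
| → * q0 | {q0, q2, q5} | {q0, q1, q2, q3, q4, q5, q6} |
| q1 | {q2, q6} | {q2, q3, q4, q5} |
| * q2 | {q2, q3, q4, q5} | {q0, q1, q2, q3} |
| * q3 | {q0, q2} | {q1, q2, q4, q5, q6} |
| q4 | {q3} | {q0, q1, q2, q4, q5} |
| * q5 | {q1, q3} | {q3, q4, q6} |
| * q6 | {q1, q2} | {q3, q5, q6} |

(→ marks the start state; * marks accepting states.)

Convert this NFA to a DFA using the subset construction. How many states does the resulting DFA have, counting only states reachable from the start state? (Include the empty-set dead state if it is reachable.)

Start state of the DFA: {q0}.
{q0} --a--> {q0, q2, q5}  [new]
{q0} --b--> {q0, q1, q2, q3, q4, q5, q6}  [new]
{q0, q2, q5} --a--> {q0, q1, q2, q3, q4, q5}  [new]
{q0, q2, q5} --b--> {q0, q1, q2, q3, q4, q5, q6}  [seen]
{q0, q1, q2, q3, q4, q5, q6} --a--> {q0, q1, q2, q3, q4, q5, q6}  [seen]
{q0, q1, q2, q3, q4, q5, q6} --b--> {q0, q1, q2, q3, q4, q5, q6}  [seen]
{q0, q1, q2, q3, q4, q5} --a--> {q0, q1, q2, q3, q4, q5, q6}  [seen]
{q0, q1, q2, q3, q4, q5} --b--> {q0, q1, q2, q3, q4, q5, q6}  [seen]
Reachable DFA states: {q0}, {q0, q2, q5}, {q0, q1, q2, q3, q4, q5, q6}, {q0, q1, q2, q3, q4, q5}.

4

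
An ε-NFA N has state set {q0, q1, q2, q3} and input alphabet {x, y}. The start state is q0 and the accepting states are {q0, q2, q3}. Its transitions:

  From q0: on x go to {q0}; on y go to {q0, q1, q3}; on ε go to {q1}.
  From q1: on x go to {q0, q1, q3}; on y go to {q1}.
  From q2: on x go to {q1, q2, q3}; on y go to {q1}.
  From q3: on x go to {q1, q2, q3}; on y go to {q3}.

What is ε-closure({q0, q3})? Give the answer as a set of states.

{q0, q1, q3}

Begin with {q0, q3}.
q0 →ε {q1}; add q1.
ε-closure = {q0, q1, q3}.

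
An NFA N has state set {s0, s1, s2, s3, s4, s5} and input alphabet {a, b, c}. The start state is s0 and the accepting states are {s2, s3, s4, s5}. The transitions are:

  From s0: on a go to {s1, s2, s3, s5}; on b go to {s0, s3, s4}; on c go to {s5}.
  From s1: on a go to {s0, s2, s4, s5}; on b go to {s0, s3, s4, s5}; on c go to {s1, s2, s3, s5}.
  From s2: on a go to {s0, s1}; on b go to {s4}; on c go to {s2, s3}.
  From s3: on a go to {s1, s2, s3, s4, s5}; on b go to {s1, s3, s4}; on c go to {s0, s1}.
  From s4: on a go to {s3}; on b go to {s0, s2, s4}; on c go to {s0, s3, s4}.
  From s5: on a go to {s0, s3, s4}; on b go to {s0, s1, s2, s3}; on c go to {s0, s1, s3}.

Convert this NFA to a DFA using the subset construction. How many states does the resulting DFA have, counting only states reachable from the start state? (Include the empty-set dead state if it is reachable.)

11

Start state of the DFA: {s0}.
{s0} --a--> {s1, s2, s3, s5}  [new]
{s0} --b--> {s0, s3, s4}  [new]
{s0} --c--> {s5}  [new]
{s1, s2, s3, s5} --a--> {s0, s1, s2, s3, s4, s5}  [new]
{s1, s2, s3, s5} --b--> {s0, s1, s2, s3, s4, s5}  [seen]
{s1, s2, s3, s5} --c--> {s0, s1, s2, s3, s5}  [new]
{s0, s3, s4} --a--> {s1, s2, s3, s4, s5}  [new]
{s0, s3, s4} --b--> {s0, s1, s2, s3, s4}  [new]
{s0, s3, s4} --c--> {s0, s1, s3, s4, s5}  [new]
{s5} --a--> {s0, s3, s4}  [seen]
{s5} --b--> {s0, s1, s2, s3}  [new]
{s5} --c--> {s0, s1, s3}  [new]
{s0, s1, s2, s3, s4, s5} --a--> {s0, s1, s2, s3, s4, s5}  [seen]
{s0, s1, s2, s3, s4, s5} --b--> {s0, s1, s2, s3, s4, s5}  [seen]
{s0, s1, s2, s3, s4, s5} --c--> {s0, s1, s2, s3, s4, s5}  [seen]
{s0, s1, s2, s3, s5} --a--> {s0, s1, s2, s3, s4, s5}  [seen]
{s0, s1, s2, s3, s5} --b--> {s0, s1, s2, s3, s4, s5}  [seen]
{s0, s1, s2, s3, s5} --c--> {s0, s1, s2, s3, s5}  [seen]
{s1, s2, s3, s4, s5} --a--> {s0, s1, s2, s3, s4, s5}  [seen]
{s1, s2, s3, s4, s5} --b--> {s0, s1, s2, s3, s4, s5}  [seen]
{s1, s2, s3, s4, s5} --c--> {s0, s1, s2, s3, s4, s5}  [seen]
{s0, s1, s2, s3, s4} --a--> {s0, s1, s2, s3, s4, s5}  [seen]
{s0, s1, s2, s3, s4} --b--> {s0, s1, s2, s3, s4, s5}  [seen]
{s0, s1, s2, s3, s4} --c--> {s0, s1, s2, s3, s4, s5}  [seen]
{s0, s1, s3, s4, s5} --a--> {s0, s1, s2, s3, s4, s5}  [seen]
{s0, s1, s3, s4, s5} --b--> {s0, s1, s2, s3, s4, s5}  [seen]
{s0, s1, s3, s4, s5} --c--> {s0, s1, s2, s3, s4, s5}  [seen]
{s0, s1, s2, s3} --a--> {s0, s1, s2, s3, s4, s5}  [seen]
{s0, s1, s2, s3} --b--> {s0, s1, s3, s4, s5}  [seen]
{s0, s1, s2, s3} --c--> {s0, s1, s2, s3, s5}  [seen]
{s0, s1, s3} --a--> {s0, s1, s2, s3, s4, s5}  [seen]
{s0, s1, s3} --b--> {s0, s1, s3, s4, s5}  [seen]
{s0, s1, s3} --c--> {s0, s1, s2, s3, s5}  [seen]
Reachable DFA states: {s0}, {s1, s2, s3, s5}, {s0, s3, s4}, {s5}, {s0, s1, s2, s3, s4, s5}, {s0, s1, s2, s3, s5}, {s1, s2, s3, s4, s5}, {s0, s1, s2, s3, s4}, {s0, s1, s3, s4, s5}, {s0, s1, s2, s3}, {s0, s1, s3}.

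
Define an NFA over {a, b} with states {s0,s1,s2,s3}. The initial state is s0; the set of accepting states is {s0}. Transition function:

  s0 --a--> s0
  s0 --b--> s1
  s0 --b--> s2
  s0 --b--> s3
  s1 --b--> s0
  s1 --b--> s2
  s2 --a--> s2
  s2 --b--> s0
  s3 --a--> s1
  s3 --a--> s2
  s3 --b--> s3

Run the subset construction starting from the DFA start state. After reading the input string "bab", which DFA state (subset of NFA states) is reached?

{s0,s2}

Start: {s0}.
δ(s0,b) = {s1,s2,s3}.
Union: {s1,s2,s3}.
After b: {s1,s2,s3}.
δ(s1,a) = ∅; δ(s2,a) = {s2}; δ(s3,a) = {s1,s2}.
Union: {s1,s2}.
After a: {s1,s2}.
δ(s1,b) = {s0,s2}; δ(s2,b) = {s0}.
Union: {s0,s2}.
After b: {s0,s2}.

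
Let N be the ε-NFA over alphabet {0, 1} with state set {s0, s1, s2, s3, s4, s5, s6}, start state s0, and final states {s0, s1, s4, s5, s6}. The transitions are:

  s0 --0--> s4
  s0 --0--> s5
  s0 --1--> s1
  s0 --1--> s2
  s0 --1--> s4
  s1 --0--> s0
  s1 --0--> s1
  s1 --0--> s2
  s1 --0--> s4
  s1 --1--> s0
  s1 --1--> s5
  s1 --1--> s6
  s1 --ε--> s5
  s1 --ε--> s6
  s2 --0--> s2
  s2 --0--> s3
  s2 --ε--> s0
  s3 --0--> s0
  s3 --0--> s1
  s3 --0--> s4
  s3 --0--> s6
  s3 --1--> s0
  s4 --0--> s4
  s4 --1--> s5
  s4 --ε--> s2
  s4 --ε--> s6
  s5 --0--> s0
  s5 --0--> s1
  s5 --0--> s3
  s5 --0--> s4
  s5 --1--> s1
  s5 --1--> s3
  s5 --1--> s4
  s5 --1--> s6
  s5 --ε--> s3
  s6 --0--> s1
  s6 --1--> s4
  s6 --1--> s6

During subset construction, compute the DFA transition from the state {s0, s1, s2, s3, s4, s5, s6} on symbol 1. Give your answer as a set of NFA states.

{s0, s1, s2, s3, s4, s5, s6}

δ(s0,1) = {s1, s2, s4}; δ(s1,1) = {s0, s5, s6}; δ(s2,1) = ∅; δ(s3,1) = {s0}; δ(s4,1) = {s5}; δ(s5,1) = {s1, s3, s4, s6}; δ(s6,1) = {s4, s6}.
Union: {s0, s1, s2, s3, s4, s5, s6}.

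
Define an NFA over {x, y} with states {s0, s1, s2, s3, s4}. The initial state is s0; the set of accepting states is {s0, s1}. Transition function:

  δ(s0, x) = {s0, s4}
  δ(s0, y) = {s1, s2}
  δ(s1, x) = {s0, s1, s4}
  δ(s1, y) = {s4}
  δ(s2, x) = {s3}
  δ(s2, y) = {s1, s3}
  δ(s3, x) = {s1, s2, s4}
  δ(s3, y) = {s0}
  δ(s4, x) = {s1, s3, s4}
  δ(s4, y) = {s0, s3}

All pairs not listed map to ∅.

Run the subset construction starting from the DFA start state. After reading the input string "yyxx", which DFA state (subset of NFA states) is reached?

Start: {s0}.
δ(s0,y) = {s1, s2}.
Union: {s1, s2}.
After y: {s1, s2}.
δ(s1,y) = {s4}; δ(s2,y) = {s1, s3}.
Union: {s1, s3, s4}.
After y: {s1, s3, s4}.
δ(s1,x) = {s0, s1, s4}; δ(s3,x) = {s1, s2, s4}; δ(s4,x) = {s1, s3, s4}.
Union: {s0, s1, s2, s3, s4}.
After x: {s0, s1, s2, s3, s4}.
δ(s0,x) = {s0, s4}; δ(s1,x) = {s0, s1, s4}; δ(s2,x) = {s3}; δ(s3,x) = {s1, s2, s4}; δ(s4,x) = {s1, s3, s4}.
Union: {s0, s1, s2, s3, s4}.
After x: {s0, s1, s2, s3, s4}.

{s0, s1, s2, s3, s4}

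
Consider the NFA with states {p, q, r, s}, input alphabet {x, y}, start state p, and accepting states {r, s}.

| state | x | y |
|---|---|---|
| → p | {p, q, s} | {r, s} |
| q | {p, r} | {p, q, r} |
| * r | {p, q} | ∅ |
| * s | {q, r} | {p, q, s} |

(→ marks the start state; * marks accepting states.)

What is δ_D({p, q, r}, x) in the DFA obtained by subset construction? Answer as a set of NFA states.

{p, q, r, s}

δ(p,x) = {p, q, s}; δ(q,x) = {p, r}; δ(r,x) = {p, q}.
Union: {p, q, r, s}.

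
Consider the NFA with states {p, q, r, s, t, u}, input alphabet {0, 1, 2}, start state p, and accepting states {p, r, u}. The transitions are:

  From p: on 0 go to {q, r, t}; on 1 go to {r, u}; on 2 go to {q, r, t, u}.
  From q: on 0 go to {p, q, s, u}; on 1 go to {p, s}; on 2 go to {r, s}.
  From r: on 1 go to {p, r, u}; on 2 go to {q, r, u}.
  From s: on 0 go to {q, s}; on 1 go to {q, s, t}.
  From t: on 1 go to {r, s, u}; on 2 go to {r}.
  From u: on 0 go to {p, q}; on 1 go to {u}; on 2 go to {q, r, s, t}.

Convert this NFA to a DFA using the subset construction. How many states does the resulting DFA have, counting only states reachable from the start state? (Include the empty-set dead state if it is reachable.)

Start state of the DFA: {p}.
{p} --0--> {q, r, t}  [new]
{p} --1--> {r, u}  [new]
{p} --2--> {q, r, t, u}  [new]
{q, r, t} --0--> {p, q, s, u}  [new]
{q, r, t} --1--> {p, r, s, u}  [new]
{q, r, t} --2--> {q, r, s, u}  [new]
{r, u} --0--> {p, q}  [new]
{r, u} --1--> {p, r, u}  [new]
{r, u} --2--> {q, r, s, t, u}  [new]
{q, r, t, u} --0--> {p, q, s, u}  [seen]
{q, r, t, u} --1--> {p, r, s, u}  [seen]
{q, r, t, u} --2--> {q, r, s, t, u}  [seen]
{p, q, s, u} --0--> {p, q, r, s, t, u}  [new]
{p, q, s, u} --1--> {p, q, r, s, t, u}  [seen]
{p, q, s, u} --2--> {q, r, s, t, u}  [seen]
{p, r, s, u} --0--> {p, q, r, s, t}  [new]
{p, r, s, u} --1--> {p, q, r, s, t, u}  [seen]
{p, r, s, u} --2--> {q, r, s, t, u}  [seen]
{q, r, s, u} --0--> {p, q, s, u}  [seen]
{q, r, s, u} --1--> {p, q, r, s, t, u}  [seen]
{q, r, s, u} --2--> {q, r, s, t, u}  [seen]
{p, q} --0--> {p, q, r, s, t, u}  [seen]
{p, q} --1--> {p, r, s, u}  [seen]
{p, q} --2--> {q, r, s, t, u}  [seen]
{p, r, u} --0--> {p, q, r, t}  [new]
{p, r, u} --1--> {p, r, u}  [seen]
{p, r, u} --2--> {q, r, s, t, u}  [seen]
{q, r, s, t, u} --0--> {p, q, s, u}  [seen]
{q, r, s, t, u} --1--> {p, q, r, s, t, u}  [seen]
{q, r, s, t, u} --2--> {q, r, s, t, u}  [seen]
{p, q, r, s, t, u} --0--> {p, q, r, s, t, u}  [seen]
{p, q, r, s, t, u} --1--> {p, q, r, s, t, u}  [seen]
{p, q, r, s, t, u} --2--> {q, r, s, t, u}  [seen]
{p, q, r, s, t} --0--> {p, q, r, s, t, u}  [seen]
{p, q, r, s, t} --1--> {p, q, r, s, t, u}  [seen]
{p, q, r, s, t} --2--> {q, r, s, t, u}  [seen]
{p, q, r, t} --0--> {p, q, r, s, t, u}  [seen]
{p, q, r, t} --1--> {p, r, s, u}  [seen]
{p, q, r, t} --2--> {q, r, s, t, u}  [seen]
Reachable DFA states: {p}, {q, r, t}, {r, u}, {q, r, t, u}, {p, q, s, u}, {p, r, s, u}, {q, r, s, u}, {p, q}, {p, r, u}, {q, r, s, t, u}, {p, q, r, s, t, u}, {p, q, r, s, t}, {p, q, r, t}.

13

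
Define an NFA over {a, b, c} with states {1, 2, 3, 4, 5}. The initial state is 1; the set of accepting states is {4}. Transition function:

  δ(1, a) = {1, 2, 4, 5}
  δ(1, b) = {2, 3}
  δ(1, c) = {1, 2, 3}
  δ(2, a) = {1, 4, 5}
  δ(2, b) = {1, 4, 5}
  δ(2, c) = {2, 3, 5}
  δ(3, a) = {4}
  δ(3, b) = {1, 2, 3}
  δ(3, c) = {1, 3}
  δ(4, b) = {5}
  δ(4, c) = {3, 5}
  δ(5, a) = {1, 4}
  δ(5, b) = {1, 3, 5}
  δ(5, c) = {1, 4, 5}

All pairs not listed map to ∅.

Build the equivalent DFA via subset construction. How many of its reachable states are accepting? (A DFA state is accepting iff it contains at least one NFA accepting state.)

3

Start state of the DFA: {1}.
{1} --a--> {1, 2, 4, 5}  [new]
{1} --b--> {2, 3}  [new]
{1} --c--> {1, 2, 3}  [new]
{1, 2, 4, 5} --a--> {1, 2, 4, 5}  [seen]
{1, 2, 4, 5} --b--> {1, 2, 3, 4, 5}  [new]
{1, 2, 4, 5} --c--> {1, 2, 3, 4, 5}  [seen]
{2, 3} --a--> {1, 4, 5}  [new]
{2, 3} --b--> {1, 2, 3, 4, 5}  [seen]
{2, 3} --c--> {1, 2, 3, 5}  [new]
{1, 2, 3} --a--> {1, 2, 4, 5}  [seen]
{1, 2, 3} --b--> {1, 2, 3, 4, 5}  [seen]
{1, 2, 3} --c--> {1, 2, 3, 5}  [seen]
{1, 2, 3, 4, 5} --a--> {1, 2, 4, 5}  [seen]
{1, 2, 3, 4, 5} --b--> {1, 2, 3, 4, 5}  [seen]
{1, 2, 3, 4, 5} --c--> {1, 2, 3, 4, 5}  [seen]
{1, 4, 5} --a--> {1, 2, 4, 5}  [seen]
{1, 4, 5} --b--> {1, 2, 3, 5}  [seen]
{1, 4, 5} --c--> {1, 2, 3, 4, 5}  [seen]
{1, 2, 3, 5} --a--> {1, 2, 4, 5}  [seen]
{1, 2, 3, 5} --b--> {1, 2, 3, 4, 5}  [seen]
{1, 2, 3, 5} --c--> {1, 2, 3, 4, 5}  [seen]
Reachable DFA states: {1}, {1, 2, 4, 5}, {2, 3}, {1, 2, 3}, {1, 2, 3, 4, 5}, {1, 4, 5}, {1, 2, 3, 5}.
Accepting DFA states (contain an NFA accepting state): {1, 2, 4, 5}, {1, 2, 3, 4, 5}, {1, 4, 5}.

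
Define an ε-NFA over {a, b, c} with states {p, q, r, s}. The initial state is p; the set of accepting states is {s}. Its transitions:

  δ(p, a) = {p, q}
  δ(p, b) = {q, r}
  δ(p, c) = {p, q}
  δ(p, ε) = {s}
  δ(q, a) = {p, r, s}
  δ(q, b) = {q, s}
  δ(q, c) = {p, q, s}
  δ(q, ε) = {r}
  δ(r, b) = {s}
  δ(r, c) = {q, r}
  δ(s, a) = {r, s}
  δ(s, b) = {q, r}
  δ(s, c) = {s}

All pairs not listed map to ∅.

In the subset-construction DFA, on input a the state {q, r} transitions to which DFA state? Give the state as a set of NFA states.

δ(q,a) = {p, r, s}; δ(r,a) = ∅.
Union: {p, r, s}.

{p, r, s}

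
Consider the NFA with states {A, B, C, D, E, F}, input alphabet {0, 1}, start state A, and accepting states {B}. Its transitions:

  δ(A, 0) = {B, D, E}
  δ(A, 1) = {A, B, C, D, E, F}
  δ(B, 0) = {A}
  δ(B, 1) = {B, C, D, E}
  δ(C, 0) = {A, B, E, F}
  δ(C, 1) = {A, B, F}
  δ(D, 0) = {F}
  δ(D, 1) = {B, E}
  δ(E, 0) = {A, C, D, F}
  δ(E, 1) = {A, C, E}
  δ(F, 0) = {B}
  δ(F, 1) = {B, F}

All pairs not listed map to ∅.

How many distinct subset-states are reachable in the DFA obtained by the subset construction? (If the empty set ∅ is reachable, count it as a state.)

6

Start state of the DFA: {A}.
{A} --0--> {B, D, E}  [new]
{A} --1--> {A, B, C, D, E, F}  [new]
{B, D, E} --0--> {A, C, D, F}  [new]
{B, D, E} --1--> {A, B, C, D, E}  [new]
{A, B, C, D, E, F} --0--> {A, B, C, D, E, F}  [seen]
{A, B, C, D, E, F} --1--> {A, B, C, D, E, F}  [seen]
{A, C, D, F} --0--> {A, B, D, E, F}  [new]
{A, C, D, F} --1--> {A, B, C, D, E, F}  [seen]
{A, B, C, D, E} --0--> {A, B, C, D, E, F}  [seen]
{A, B, C, D, E} --1--> {A, B, C, D, E, F}  [seen]
{A, B, D, E, F} --0--> {A, B, C, D, E, F}  [seen]
{A, B, D, E, F} --1--> {A, B, C, D, E, F}  [seen]
Reachable DFA states: {A}, {B, D, E}, {A, B, C, D, E, F}, {A, C, D, F}, {A, B, C, D, E}, {A, B, D, E, F}.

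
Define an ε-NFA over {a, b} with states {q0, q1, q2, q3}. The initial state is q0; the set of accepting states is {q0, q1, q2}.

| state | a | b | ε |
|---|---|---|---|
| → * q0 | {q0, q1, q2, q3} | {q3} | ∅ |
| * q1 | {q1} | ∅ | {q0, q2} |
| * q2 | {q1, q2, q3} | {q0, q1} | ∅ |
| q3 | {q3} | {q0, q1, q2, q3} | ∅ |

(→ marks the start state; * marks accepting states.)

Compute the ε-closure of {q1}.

Begin with {q1}.
q1 →ε {q0, q2}; add q0, q2.
ε-closure = {q0, q1, q2}.

{q0, q1, q2}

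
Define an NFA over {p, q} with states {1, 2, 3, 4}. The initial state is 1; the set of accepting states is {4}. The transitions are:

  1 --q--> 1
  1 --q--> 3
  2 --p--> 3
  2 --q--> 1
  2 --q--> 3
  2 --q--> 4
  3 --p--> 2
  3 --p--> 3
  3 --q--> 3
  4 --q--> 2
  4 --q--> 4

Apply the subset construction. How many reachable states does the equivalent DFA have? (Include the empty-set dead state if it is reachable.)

Start state of the DFA: {1}.
{1} --p--> ∅  [new]
{1} --q--> {1, 3}  [new]
∅ --p--> ∅  [seen]
∅ --q--> ∅  [seen]
{1, 3} --p--> {2, 3}  [new]
{1, 3} --q--> {1, 3}  [seen]
{2, 3} --p--> {2, 3}  [seen]
{2, 3} --q--> {1, 3, 4}  [new]
{1, 3, 4} --p--> {2, 3}  [seen]
{1, 3, 4} --q--> {1, 2, 3, 4}  [new]
{1, 2, 3, 4} --p--> {2, 3}  [seen]
{1, 2, 3, 4} --q--> {1, 2, 3, 4}  [seen]
Reachable DFA states: {1}, ∅, {1, 3}, {2, 3}, {1, 3, 4}, {1, 2, 3, 4}.

6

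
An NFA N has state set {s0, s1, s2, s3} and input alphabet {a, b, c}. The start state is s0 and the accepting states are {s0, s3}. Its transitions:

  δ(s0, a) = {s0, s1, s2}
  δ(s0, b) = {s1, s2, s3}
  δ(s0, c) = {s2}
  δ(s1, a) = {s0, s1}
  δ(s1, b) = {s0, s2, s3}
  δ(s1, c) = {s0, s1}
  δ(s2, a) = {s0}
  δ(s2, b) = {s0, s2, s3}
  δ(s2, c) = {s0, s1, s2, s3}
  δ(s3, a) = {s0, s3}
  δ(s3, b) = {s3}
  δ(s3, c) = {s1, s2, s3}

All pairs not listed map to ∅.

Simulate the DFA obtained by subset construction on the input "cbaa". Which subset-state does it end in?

Start: {s0}.
δ(s0,c) = {s2}.
Union: {s2}.
After c: {s2}.
δ(s2,b) = {s0, s2, s3}.
Union: {s0, s2, s3}.
After b: {s0, s2, s3}.
δ(s0,a) = {s0, s1, s2}; δ(s2,a) = {s0}; δ(s3,a) = {s0, s3}.
Union: {s0, s1, s2, s3}.
After a: {s0, s1, s2, s3}.
δ(s0,a) = {s0, s1, s2}; δ(s1,a) = {s0, s1}; δ(s2,a) = {s0}; δ(s3,a) = {s0, s3}.
Union: {s0, s1, s2, s3}.
After a: {s0, s1, s2, s3}.

{s0, s1, s2, s3}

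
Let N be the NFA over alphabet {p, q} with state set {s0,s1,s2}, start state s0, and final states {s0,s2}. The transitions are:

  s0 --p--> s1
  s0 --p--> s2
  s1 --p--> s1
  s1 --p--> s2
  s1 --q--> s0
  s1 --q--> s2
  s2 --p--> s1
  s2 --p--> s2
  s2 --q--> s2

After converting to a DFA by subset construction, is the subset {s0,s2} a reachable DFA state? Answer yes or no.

Start state of the DFA: {s0}.
{s0} --p--> {s1,s2}  [new]
{s0} --q--> ∅  [new]
{s1,s2} --p--> {s1,s2}  [seen]
{s1,s2} --q--> {s0,s2}  [new]
∅ --p--> ∅  [seen]
∅ --q--> ∅  [seen]
{s0,s2} --p--> {s1,s2}  [seen]
{s0,s2} --q--> {s2}  [new]
{s2} --p--> {s1,s2}  [seen]
{s2} --q--> {s2}  [seen]
Reachable DFA states: {s0}, {s1,s2}, ∅, {s0,s2}, {s2}.
{s0,s2} is among them.

yes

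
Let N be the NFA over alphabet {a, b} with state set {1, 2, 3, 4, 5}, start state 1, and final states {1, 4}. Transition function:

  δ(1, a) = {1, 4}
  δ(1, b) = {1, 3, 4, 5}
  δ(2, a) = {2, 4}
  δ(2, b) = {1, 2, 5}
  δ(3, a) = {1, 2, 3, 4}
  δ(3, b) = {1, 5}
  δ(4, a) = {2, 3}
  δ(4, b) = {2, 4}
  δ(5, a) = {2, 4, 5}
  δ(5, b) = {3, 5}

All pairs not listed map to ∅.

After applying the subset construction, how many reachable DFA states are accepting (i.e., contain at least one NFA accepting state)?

5

Start state of the DFA: {1}.
{1} --a--> {1, 4}  [new]
{1} --b--> {1, 3, 4, 5}  [new]
{1, 4} --a--> {1, 2, 3, 4}  [new]
{1, 4} --b--> {1, 2, 3, 4, 5}  [new]
{1, 3, 4, 5} --a--> {1, 2, 3, 4, 5}  [seen]
{1, 3, 4, 5} --b--> {1, 2, 3, 4, 5}  [seen]
{1, 2, 3, 4} --a--> {1, 2, 3, 4}  [seen]
{1, 2, 3, 4} --b--> {1, 2, 3, 4, 5}  [seen]
{1, 2, 3, 4, 5} --a--> {1, 2, 3, 4, 5}  [seen]
{1, 2, 3, 4, 5} --b--> {1, 2, 3, 4, 5}  [seen]
Reachable DFA states: {1}, {1, 4}, {1, 3, 4, 5}, {1, 2, 3, 4}, {1, 2, 3, 4, 5}.
Accepting DFA states (contain an NFA accepting state): {1}, {1, 4}, {1, 3, 4, 5}, {1, 2, 3, 4}, {1, 2, 3, 4, 5}.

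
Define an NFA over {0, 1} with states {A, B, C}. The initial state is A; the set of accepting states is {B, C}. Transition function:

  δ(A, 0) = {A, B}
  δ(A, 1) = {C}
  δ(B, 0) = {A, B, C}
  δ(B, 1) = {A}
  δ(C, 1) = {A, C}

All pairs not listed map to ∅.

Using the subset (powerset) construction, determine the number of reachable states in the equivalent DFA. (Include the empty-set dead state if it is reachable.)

Start state of the DFA: {A}.
{A} --0--> {A, B}  [new]
{A} --1--> {C}  [new]
{A, B} --0--> {A, B, C}  [new]
{A, B} --1--> {A, C}  [new]
{C} --0--> ∅  [new]
{C} --1--> {A, C}  [seen]
{A, B, C} --0--> {A, B, C}  [seen]
{A, B, C} --1--> {A, C}  [seen]
{A, C} --0--> {A, B}  [seen]
{A, C} --1--> {A, C}  [seen]
∅ --0--> ∅  [seen]
∅ --1--> ∅  [seen]
Reachable DFA states: {A}, {A, B}, {C}, {A, B, C}, {A, C}, ∅.

6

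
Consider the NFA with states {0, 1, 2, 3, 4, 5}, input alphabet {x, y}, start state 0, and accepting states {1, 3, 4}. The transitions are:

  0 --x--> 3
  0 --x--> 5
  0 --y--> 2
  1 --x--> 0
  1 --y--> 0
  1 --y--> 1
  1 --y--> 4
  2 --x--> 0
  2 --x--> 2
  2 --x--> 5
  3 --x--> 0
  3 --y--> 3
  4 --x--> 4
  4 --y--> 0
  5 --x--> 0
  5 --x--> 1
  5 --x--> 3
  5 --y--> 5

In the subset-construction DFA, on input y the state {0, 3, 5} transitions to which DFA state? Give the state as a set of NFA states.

{2, 3, 5}

δ(0,y) = {2}; δ(3,y) = {3}; δ(5,y) = {5}.
Union: {2, 3, 5}.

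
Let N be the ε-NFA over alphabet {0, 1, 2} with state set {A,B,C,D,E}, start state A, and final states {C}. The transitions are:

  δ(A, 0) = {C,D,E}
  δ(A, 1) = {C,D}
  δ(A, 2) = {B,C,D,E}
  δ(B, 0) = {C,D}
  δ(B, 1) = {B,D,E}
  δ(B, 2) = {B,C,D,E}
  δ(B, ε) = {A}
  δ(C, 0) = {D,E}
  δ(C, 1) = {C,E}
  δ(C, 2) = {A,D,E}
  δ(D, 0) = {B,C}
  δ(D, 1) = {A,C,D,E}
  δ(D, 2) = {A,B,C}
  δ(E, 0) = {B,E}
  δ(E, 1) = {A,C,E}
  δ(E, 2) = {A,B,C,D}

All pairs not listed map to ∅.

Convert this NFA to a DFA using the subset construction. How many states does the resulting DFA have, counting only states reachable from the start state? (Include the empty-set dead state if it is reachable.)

5

Start state of the DFA: {A} (ε-closure of the NFA start).
{A} --0--> {C,D,E}  [new]
{A} --1--> {C,D}  [new]
{A} --2--> {A,B,C,D,E}  [new]
{C,D,E} --0--> {A,B,C,D,E}  [seen]
{C,D,E} --1--> {A,C,D,E}  [new]
{C,D,E} --2--> {A,B,C,D,E}  [seen]
{C,D} --0--> {A,B,C,D,E}  [seen]
{C,D} --1--> {A,C,D,E}  [seen]
{C,D} --2--> {A,B,C,D,E}  [seen]
{A,B,C,D,E} --0--> {A,B,C,D,E}  [seen]
{A,B,C,D,E} --1--> {A,B,C,D,E}  [seen]
{A,B,C,D,E} --2--> {A,B,C,D,E}  [seen]
{A,C,D,E} --0--> {A,B,C,D,E}  [seen]
{A,C,D,E} --1--> {A,C,D,E}  [seen]
{A,C,D,E} --2--> {A,B,C,D,E}  [seen]
Reachable DFA states: {A}, {C,D,E}, {C,D}, {A,B,C,D,E}, {A,C,D,E}.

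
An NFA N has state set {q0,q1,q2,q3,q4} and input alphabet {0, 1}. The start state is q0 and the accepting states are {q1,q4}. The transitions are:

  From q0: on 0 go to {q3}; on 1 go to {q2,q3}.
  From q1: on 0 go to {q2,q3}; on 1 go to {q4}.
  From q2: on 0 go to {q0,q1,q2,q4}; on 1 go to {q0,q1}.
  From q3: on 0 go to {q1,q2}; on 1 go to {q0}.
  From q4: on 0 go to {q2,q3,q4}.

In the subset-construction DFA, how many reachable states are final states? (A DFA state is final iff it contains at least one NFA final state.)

6

Start state of the DFA: {q0}.
{q0} --0--> {q3}  [new]
{q0} --1--> {q2,q3}  [new]
{q3} --0--> {q1,q2}  [new]
{q3} --1--> {q0}  [seen]
{q2,q3} --0--> {q0,q1,q2,q4}  [new]
{q2,q3} --1--> {q0,q1}  [new]
{q1,q2} --0--> {q0,q1,q2,q3,q4}  [new]
{q1,q2} --1--> {q0,q1,q4}  [new]
{q0,q1,q2,q4} --0--> {q0,q1,q2,q3,q4}  [seen]
{q0,q1,q2,q4} --1--> {q0,q1,q2,q3,q4}  [seen]
{q0,q1} --0--> {q2,q3}  [seen]
{q0,q1} --1--> {q2,q3,q4}  [new]
{q0,q1,q2,q3,q4} --0--> {q0,q1,q2,q3,q4}  [seen]
{q0,q1,q2,q3,q4} --1--> {q0,q1,q2,q3,q4}  [seen]
{q0,q1,q4} --0--> {q2,q3,q4}  [seen]
{q0,q1,q4} --1--> {q2,q3,q4}  [seen]
{q2,q3,q4} --0--> {q0,q1,q2,q3,q4}  [seen]
{q2,q3,q4} --1--> {q0,q1}  [seen]
Reachable DFA states: {q0}, {q3}, {q2,q3}, {q1,q2}, {q0,q1,q2,q4}, {q0,q1}, {q0,q1,q2,q3,q4}, {q0,q1,q4}, {q2,q3,q4}.
Accepting DFA states (contain an NFA accepting state): {q1,q2}, {q0,q1,q2,q4}, {q0,q1}, {q0,q1,q2,q3,q4}, {q0,q1,q4}, {q2,q3,q4}.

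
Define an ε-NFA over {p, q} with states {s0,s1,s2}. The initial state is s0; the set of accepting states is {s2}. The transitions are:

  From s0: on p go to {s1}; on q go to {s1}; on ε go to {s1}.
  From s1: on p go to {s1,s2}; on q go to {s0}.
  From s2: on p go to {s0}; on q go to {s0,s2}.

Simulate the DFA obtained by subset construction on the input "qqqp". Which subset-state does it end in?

Start: {s0,s1}.
δ(s0,q) = {s1}; δ(s1,q) = {s0}.
Union: {s0,s1}.
After q: {s0,s1}.
δ(s0,q) = {s1}; δ(s1,q) = {s0}.
Union: {s0,s1}.
After q: {s0,s1}.
δ(s0,q) = {s1}; δ(s1,q) = {s0}.
Union: {s0,s1}.
After q: {s0,s1}.
δ(s0,p) = {s1}; δ(s1,p) = {s1,s2}.
Union: {s1,s2}.
After p: {s1,s2}.

{s1,s2}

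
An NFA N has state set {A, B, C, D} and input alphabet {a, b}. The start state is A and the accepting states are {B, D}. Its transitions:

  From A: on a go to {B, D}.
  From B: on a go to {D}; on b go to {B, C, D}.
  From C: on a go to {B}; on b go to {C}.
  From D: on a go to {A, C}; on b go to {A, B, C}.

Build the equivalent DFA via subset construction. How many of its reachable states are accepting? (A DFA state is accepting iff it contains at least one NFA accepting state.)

Start state of the DFA: {A}.
{A} --a--> {B, D}  [new]
{A} --b--> ∅  [new]
{B, D} --a--> {A, C, D}  [new]
{B, D} --b--> {A, B, C, D}  [new]
∅ --a--> ∅  [seen]
∅ --b--> ∅  [seen]
{A, C, D} --a--> {A, B, C, D}  [seen]
{A, C, D} --b--> {A, B, C}  [new]
{A, B, C, D} --a--> {A, B, C, D}  [seen]
{A, B, C, D} --b--> {A, B, C, D}  [seen]
{A, B, C} --a--> {B, D}  [seen]
{A, B, C} --b--> {B, C, D}  [new]
{B, C, D} --a--> {A, B, C, D}  [seen]
{B, C, D} --b--> {A, B, C, D}  [seen]
Reachable DFA states: {A}, {B, D}, ∅, {A, C, D}, {A, B, C, D}, {A, B, C}, {B, C, D}.
Accepting DFA states (contain an NFA accepting state): {B, D}, {A, C, D}, {A, B, C, D}, {A, B, C}, {B, C, D}.

5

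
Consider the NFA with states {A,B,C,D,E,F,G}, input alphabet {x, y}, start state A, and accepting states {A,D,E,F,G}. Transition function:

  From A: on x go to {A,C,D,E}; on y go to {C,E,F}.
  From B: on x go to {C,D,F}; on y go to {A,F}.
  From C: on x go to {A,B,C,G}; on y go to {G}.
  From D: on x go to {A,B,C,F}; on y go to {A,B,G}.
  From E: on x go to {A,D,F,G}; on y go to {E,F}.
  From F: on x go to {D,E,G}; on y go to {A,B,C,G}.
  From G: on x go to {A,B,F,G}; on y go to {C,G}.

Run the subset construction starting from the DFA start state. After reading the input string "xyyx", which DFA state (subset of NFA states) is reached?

{A,B,C,D,E,F,G}

Start: {A}.
δ(A,x) = {A,C,D,E}.
Union: {A,C,D,E}.
After x: {A,C,D,E}.
δ(A,y) = {C,E,F}; δ(C,y) = {G}; δ(D,y) = {A,B,G}; δ(E,y) = {E,F}.
Union: {A,B,C,E,F,G}.
After y: {A,B,C,E,F,G}.
δ(A,y) = {C,E,F}; δ(B,y) = {A,F}; δ(C,y) = {G}; δ(E,y) = {E,F}; δ(F,y) = {A,B,C,G}; δ(G,y) = {C,G}.
Union: {A,B,C,E,F,G}.
After y: {A,B,C,E,F,G}.
δ(A,x) = {A,C,D,E}; δ(B,x) = {C,D,F}; δ(C,x) = {A,B,C,G}; δ(E,x) = {A,D,F,G}; δ(F,x) = {D,E,G}; δ(G,x) = {A,B,F,G}.
Union: {A,B,C,D,E,F,G}.
After x: {A,B,C,D,E,F,G}.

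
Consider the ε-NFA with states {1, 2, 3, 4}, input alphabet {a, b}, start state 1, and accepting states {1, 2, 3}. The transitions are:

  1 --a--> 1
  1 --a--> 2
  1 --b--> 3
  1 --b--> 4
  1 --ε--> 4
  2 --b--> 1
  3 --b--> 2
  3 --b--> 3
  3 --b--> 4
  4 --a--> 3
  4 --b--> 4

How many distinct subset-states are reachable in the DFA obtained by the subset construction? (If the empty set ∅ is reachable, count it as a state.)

6

Start state of the DFA: {1, 4} (ε-closure of the NFA start).
{1, 4} --a--> {1, 2, 3, 4}  [new]
{1, 4} --b--> {3, 4}  [new]
{1, 2, 3, 4} --a--> {1, 2, 3, 4}  [seen]
{1, 2, 3, 4} --b--> {1, 2, 3, 4}  [seen]
{3, 4} --a--> {3}  [new]
{3, 4} --b--> {2, 3, 4}  [new]
{3} --a--> ∅  [new]
{3} --b--> {2, 3, 4}  [seen]
{2, 3, 4} --a--> {3}  [seen]
{2, 3, 4} --b--> {1, 2, 3, 4}  [seen]
∅ --a--> ∅  [seen]
∅ --b--> ∅  [seen]
Reachable DFA states: {1, 4}, {1, 2, 3, 4}, {3, 4}, {3}, {2, 3, 4}, ∅.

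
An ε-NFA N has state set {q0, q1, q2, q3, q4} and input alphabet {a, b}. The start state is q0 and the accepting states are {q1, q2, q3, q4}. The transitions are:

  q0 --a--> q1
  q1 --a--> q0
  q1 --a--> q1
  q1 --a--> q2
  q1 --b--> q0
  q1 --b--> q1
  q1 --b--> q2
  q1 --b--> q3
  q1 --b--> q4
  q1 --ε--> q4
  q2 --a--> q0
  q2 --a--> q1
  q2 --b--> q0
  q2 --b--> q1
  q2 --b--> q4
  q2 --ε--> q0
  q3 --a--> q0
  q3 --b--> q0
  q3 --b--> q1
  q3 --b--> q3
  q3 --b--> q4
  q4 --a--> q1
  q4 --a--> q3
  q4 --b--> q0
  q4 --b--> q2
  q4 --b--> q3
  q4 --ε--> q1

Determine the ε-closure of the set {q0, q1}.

Begin with {q0, q1}.
q1 →ε {q4}; add q4.
ε-closure = {q0, q1, q4}.

{q0, q1, q4}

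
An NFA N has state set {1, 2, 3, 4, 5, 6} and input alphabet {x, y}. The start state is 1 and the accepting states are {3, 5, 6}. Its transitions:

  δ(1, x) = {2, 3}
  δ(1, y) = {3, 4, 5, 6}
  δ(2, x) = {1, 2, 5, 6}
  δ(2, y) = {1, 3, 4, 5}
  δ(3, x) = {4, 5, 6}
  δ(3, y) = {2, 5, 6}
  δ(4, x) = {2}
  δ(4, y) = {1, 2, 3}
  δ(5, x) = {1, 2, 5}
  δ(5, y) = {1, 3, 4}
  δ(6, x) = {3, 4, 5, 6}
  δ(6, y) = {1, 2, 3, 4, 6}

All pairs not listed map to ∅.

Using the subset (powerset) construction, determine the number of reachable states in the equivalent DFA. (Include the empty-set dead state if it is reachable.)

5

Start state of the DFA: {1}.
{1} --x--> {2, 3}  [new]
{1} --y--> {3, 4, 5, 6}  [new]
{2, 3} --x--> {1, 2, 4, 5, 6}  [new]
{2, 3} --y--> {1, 2, 3, 4, 5, 6}  [new]
{3, 4, 5, 6} --x--> {1, 2, 3, 4, 5, 6}  [seen]
{3, 4, 5, 6} --y--> {1, 2, 3, 4, 5, 6}  [seen]
{1, 2, 4, 5, 6} --x--> {1, 2, 3, 4, 5, 6}  [seen]
{1, 2, 4, 5, 6} --y--> {1, 2, 3, 4, 5, 6}  [seen]
{1, 2, 3, 4, 5, 6} --x--> {1, 2, 3, 4, 5, 6}  [seen]
{1, 2, 3, 4, 5, 6} --y--> {1, 2, 3, 4, 5, 6}  [seen]
Reachable DFA states: {1}, {2, 3}, {3, 4, 5, 6}, {1, 2, 4, 5, 6}, {1, 2, 3, 4, 5, 6}.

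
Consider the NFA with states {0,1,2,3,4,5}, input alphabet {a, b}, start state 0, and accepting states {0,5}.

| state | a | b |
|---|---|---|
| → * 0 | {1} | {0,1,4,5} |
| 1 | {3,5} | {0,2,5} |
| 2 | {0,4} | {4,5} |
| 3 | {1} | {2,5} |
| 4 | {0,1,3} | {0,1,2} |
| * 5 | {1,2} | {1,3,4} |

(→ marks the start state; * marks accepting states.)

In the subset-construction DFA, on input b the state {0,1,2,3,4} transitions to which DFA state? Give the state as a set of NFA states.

δ(0,b) = {0,1,4,5}; δ(1,b) = {0,2,5}; δ(2,b) = {4,5}; δ(3,b) = {2,5}; δ(4,b) = {0,1,2}.
Union: {0,1,2,4,5}.

{0,1,2,4,5}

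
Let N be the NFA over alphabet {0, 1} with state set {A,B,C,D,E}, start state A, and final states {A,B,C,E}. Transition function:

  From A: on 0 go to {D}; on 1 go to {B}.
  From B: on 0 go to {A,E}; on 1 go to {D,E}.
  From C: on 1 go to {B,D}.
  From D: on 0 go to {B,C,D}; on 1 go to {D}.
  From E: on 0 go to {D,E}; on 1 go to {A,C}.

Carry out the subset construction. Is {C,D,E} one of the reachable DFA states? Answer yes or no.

Start state of the DFA: {A}.
{A} --0--> {D}  [new]
{A} --1--> {B}  [new]
{D} --0--> {B,C,D}  [new]
{D} --1--> {D}  [seen]
{B} --0--> {A,E}  [new]
{B} --1--> {D,E}  [new]
{B,C,D} --0--> {A,B,C,D,E}  [new]
{B,C,D} --1--> {B,D,E}  [new]
{A,E} --0--> {D,E}  [seen]
{A,E} --1--> {A,B,C}  [new]
{D,E} --0--> {B,C,D,E}  [new]
{D,E} --1--> {A,C,D}  [new]
{A,B,C,D,E} --0--> {A,B,C,D,E}  [seen]
{A,B,C,D,E} --1--> {A,B,C,D,E}  [seen]
{B,D,E} --0--> {A,B,C,D,E}  [seen]
{B,D,E} --1--> {A,C,D,E}  [new]
{A,B,C} --0--> {A,D,E}  [new]
{A,B,C} --1--> {B,D,E}  [seen]
{B,C,D,E} --0--> {A,B,C,D,E}  [seen]
{B,C,D,E} --1--> {A,B,C,D,E}  [seen]
{A,C,D} --0--> {B,C,D}  [seen]
{A,C,D} --1--> {B,D}  [new]
{A,C,D,E} --0--> {B,C,D,E}  [seen]
{A,C,D,E} --1--> {A,B,C,D}  [new]
{A,D,E} --0--> {B,C,D,E}  [seen]
{A,D,E} --1--> {A,B,C,D}  [seen]
{B,D} --0--> {A,B,C,D,E}  [seen]
{B,D} --1--> {D,E}  [seen]
{A,B,C,D} --0--> {A,B,C,D,E}  [seen]
{A,B,C,D} --1--> {B,D,E}  [seen]
Reachable DFA states: {A}, {D}, {B}, {B,C,D}, {A,E}, {D,E}, {A,B,C,D,E}, {B,D,E}, {A,B,C}, {B,C,D,E}, {A,C,D}, {A,C,D,E}, {A,D,E}, {B,D}, {A,B,C,D}.
{C,D,E} is not among them.

no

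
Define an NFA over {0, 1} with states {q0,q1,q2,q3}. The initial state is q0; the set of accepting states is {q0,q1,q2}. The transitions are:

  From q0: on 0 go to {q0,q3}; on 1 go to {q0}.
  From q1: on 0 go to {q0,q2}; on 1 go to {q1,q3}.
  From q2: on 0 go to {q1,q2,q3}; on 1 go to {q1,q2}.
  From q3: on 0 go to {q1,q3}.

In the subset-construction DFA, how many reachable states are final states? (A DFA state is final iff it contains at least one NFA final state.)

Start state of the DFA: {q0}.
{q0} --0--> {q0,q3}  [new]
{q0} --1--> {q0}  [seen]
{q0,q3} --0--> {q0,q1,q3}  [new]
{q0,q3} --1--> {q0}  [seen]
{q0,q1,q3} --0--> {q0,q1,q2,q3}  [new]
{q0,q1,q3} --1--> {q0,q1,q3}  [seen]
{q0,q1,q2,q3} --0--> {q0,q1,q2,q3}  [seen]
{q0,q1,q2,q3} --1--> {q0,q1,q2,q3}  [seen]
Reachable DFA states: {q0}, {q0,q3}, {q0,q1,q3}, {q0,q1,q2,q3}.
Accepting DFA states (contain an NFA accepting state): {q0}, {q0,q3}, {q0,q1,q3}, {q0,q1,q2,q3}.

4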